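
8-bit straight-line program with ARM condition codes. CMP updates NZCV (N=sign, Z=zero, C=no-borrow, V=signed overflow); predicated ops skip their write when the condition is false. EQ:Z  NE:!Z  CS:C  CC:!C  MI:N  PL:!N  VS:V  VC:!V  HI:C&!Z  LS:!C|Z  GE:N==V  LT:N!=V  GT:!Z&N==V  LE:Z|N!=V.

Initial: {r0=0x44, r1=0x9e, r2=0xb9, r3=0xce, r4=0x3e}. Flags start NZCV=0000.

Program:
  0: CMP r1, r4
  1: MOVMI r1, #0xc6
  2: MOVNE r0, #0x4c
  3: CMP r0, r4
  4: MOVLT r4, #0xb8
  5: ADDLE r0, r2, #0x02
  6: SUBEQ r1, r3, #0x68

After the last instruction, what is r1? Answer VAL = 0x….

[0] flags=0011 → (cmp)
[1] flags=0011 MI?F → skip
[2] flags=0011 NE?T → r0=0x4c
[3] flags=0010 → (cmp)
[4] flags=0010 LT?F → skip
[5] flags=0010 LE?F → skip
[6] flags=0010 EQ?F → skip

VAL = 0x9e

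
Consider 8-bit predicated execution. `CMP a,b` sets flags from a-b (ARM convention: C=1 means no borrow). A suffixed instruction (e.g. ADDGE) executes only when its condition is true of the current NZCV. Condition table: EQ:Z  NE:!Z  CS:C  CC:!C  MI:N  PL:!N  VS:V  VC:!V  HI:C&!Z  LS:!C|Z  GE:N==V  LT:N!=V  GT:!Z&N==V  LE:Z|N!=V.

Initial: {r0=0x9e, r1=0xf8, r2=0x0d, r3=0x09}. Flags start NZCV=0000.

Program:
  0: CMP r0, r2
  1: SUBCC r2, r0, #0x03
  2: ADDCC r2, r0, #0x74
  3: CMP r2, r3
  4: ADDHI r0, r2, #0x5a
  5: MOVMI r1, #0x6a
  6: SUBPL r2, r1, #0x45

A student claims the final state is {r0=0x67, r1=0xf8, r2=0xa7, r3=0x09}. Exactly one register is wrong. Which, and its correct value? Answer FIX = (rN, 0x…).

FIX = (r2, 0xb3)

[0] flags=1010 → (cmp)
[1] flags=1010 CC?F → skip
[2] flags=1010 CC?F → skip
[3] flags=0010 → (cmp)
[4] flags=0010 HI?T → r0=0x67
[5] flags=0010 MI?F → skip
[6] flags=0010 PL?T → r2=0xb3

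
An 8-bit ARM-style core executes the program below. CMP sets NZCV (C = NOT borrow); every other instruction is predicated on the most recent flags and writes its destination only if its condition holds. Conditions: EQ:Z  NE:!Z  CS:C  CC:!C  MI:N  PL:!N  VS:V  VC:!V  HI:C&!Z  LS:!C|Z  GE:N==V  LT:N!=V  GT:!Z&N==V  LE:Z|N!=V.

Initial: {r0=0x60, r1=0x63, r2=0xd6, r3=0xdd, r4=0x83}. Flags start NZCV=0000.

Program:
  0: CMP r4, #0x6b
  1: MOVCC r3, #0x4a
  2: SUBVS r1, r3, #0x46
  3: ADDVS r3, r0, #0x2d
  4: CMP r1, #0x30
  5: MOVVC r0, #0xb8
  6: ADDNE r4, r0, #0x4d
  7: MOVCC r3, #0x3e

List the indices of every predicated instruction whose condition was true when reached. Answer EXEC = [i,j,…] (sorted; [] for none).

EXEC = [2,3,6]

[0] flags=0011 → (cmp)
[1] flags=0011 CC?F → skip
[2] flags=0011 VS?T → r1=0x97
[3] flags=0011 VS?T → r3=0x8d
[4] flags=0011 → (cmp)
[5] flags=0011 VC?F → skip
[6] flags=0011 NE?T → r4=0xad
[7] flags=0011 CC?F → skip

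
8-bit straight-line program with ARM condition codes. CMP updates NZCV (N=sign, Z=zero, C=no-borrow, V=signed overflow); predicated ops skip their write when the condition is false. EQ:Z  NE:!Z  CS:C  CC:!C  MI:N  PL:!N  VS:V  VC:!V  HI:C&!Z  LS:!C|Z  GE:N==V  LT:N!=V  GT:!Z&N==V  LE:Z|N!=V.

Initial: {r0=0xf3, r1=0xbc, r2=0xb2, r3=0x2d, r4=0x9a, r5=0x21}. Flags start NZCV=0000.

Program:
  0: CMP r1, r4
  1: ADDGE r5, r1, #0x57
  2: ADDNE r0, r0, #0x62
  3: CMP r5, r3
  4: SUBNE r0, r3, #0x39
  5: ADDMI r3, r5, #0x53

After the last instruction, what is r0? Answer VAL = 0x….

0: ✓ CMP  NZCV=0010
1: ✓ ADDGE  r5←0x13
2: ✓ ADDNE  r0←0x55
3: ✓ CMP  NZCV=1000
4: ✓ SUBNE  r0←0xf4
5: ✓ ADDMI  r3←0x66

VAL = 0xf4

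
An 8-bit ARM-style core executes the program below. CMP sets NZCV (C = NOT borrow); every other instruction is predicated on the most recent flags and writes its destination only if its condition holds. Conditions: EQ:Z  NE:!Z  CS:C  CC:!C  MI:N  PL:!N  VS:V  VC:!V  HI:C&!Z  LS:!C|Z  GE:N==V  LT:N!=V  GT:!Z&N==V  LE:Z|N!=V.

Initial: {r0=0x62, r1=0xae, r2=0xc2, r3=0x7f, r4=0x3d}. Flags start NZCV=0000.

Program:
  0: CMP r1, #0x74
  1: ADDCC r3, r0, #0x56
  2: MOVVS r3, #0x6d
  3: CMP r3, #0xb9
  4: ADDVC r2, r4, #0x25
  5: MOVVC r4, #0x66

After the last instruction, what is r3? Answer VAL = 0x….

VAL = 0x6d

[0] flags=0011 → (cmp)
[1] flags=0011 CC?F → skip
[2] flags=0011 VS?T → r3=0x6d
[3] flags=1001 → (cmp)
[4] flags=1001 VC?F → skip
[5] flags=1001 VC?F → skip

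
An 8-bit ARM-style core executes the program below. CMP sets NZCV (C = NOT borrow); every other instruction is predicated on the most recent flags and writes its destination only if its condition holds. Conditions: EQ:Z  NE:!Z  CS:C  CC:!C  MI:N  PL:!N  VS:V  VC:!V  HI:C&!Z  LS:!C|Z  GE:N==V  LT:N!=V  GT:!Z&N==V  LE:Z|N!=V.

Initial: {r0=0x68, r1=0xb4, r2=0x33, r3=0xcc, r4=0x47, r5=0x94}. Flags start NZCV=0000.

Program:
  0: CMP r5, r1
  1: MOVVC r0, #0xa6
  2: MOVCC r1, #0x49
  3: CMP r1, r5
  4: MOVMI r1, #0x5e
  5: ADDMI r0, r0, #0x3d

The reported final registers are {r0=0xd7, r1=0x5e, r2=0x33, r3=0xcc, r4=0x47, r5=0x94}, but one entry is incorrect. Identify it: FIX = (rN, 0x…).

FIX = (r0, 0xe3)

0: ✓ CMP  NZCV=1000
1: ✓ MOVVC  r0←0xa6
2: ✓ MOVCC  r1←0x49
3: ✓ CMP  NZCV=1001
4: ✓ MOVMI  r1←0x5e
5: ✓ ADDMI  r0←0xe3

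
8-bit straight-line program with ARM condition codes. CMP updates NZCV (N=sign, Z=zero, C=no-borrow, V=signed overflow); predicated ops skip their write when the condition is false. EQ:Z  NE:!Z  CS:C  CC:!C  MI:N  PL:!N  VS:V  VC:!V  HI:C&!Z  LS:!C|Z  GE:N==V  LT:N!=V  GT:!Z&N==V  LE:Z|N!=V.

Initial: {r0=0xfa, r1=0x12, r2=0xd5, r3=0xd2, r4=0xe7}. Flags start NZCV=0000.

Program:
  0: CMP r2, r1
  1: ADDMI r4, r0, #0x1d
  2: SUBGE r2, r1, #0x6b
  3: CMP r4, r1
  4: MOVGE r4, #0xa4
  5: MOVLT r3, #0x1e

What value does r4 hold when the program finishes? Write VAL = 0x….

VAL = 0xa4

[0] flags=1010 → (cmp)
[1] flags=1010 MI?T → r4=0x17
[2] flags=1010 GE?F → skip
[3] flags=0010 → (cmp)
[4] flags=0010 GE?T → r4=0xa4
[5] flags=0010 LT?F → skip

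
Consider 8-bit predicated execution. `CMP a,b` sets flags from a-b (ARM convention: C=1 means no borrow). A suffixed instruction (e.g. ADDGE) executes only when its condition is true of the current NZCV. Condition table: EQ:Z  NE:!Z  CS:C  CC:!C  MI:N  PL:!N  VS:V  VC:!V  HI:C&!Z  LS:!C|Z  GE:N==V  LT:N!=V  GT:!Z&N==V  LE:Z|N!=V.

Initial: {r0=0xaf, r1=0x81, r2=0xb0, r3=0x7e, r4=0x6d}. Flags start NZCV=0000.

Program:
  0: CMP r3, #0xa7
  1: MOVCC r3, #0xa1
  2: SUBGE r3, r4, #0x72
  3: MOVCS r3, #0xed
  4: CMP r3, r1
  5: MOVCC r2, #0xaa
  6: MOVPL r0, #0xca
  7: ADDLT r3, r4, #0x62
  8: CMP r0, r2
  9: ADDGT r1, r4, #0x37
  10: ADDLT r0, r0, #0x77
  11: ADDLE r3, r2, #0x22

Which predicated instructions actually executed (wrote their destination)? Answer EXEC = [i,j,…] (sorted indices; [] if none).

EXEC = [1,2,6,9]

0: ✓ CMP  NZCV=1001
1: ✓ MOVCC  r3←0xa1
2: ✓ SUBGE  r3←0xfb
3: · MOVCS
4: ✓ CMP  NZCV=0010
5: · MOVCC
6: ✓ MOVPL  r0←0xca
7: · ADDLT
8: ✓ CMP  NZCV=0010
9: ✓ ADDGT  r1←0xa4
10: · ADDLT
11: · ADDLE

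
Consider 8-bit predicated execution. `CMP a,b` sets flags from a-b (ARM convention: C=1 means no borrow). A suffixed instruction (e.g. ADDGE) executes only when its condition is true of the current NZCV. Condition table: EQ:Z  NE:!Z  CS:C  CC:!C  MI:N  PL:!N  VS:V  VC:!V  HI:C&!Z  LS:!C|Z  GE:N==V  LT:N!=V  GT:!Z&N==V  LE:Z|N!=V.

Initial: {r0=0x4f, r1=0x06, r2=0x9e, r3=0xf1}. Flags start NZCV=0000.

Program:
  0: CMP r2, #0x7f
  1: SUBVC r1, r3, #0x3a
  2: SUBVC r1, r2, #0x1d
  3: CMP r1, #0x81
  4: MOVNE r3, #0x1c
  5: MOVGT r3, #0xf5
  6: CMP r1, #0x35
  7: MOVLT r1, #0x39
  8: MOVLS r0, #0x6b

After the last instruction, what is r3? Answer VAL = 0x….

0: ✓ CMP  NZCV=0011
1: · SUBVC
2: · SUBVC
3: ✓ CMP  NZCV=1001
4: ✓ MOVNE  r3←0x1c
5: ✓ MOVGT  r3←0xf5
6: ✓ CMP  NZCV=1000
7: ✓ MOVLT  r1←0x39
8: ✓ MOVLS  r0←0x6b

VAL = 0xf5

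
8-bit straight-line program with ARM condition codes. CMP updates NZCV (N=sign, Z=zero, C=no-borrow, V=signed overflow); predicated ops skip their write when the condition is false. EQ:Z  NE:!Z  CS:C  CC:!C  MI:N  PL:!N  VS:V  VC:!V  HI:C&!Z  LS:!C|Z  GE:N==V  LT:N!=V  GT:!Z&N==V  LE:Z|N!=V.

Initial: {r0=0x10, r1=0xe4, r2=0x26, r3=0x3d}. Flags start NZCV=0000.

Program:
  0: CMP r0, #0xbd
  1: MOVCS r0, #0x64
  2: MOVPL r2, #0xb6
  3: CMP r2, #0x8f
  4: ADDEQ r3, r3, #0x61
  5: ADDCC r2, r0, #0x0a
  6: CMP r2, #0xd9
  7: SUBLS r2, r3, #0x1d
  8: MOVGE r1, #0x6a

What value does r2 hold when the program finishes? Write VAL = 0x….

VAL = 0x20

[0] flags=0000 → (cmp)
[1] flags=0000 CS?F → skip
[2] flags=0000 PL?T → r2=0xb6
[3] flags=0010 → (cmp)
[4] flags=0010 EQ?F → skip
[5] flags=0010 CC?F → skip
[6] flags=1000 → (cmp)
[7] flags=1000 LS?T → r2=0x20
[8] flags=1000 GE?F → skip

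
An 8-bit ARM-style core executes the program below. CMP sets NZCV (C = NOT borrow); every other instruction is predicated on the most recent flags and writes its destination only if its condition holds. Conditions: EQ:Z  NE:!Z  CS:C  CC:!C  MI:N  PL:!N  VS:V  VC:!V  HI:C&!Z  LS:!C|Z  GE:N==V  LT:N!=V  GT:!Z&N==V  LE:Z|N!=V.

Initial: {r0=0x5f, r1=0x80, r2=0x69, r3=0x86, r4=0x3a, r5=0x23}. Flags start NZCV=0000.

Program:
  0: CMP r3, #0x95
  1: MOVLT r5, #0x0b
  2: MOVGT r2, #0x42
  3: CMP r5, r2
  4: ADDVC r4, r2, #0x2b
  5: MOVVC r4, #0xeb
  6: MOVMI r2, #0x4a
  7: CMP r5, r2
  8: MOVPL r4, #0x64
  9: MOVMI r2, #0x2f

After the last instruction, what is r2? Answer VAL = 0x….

VAL = 0x2f

[0] flags=1000 → (cmp)
[1] flags=1000 LT?T → r5=0x0b
[2] flags=1000 GT?F → skip
[3] flags=1000 → (cmp)
[4] flags=1000 VC?T → r4=0x94
[5] flags=1000 VC?T → r4=0xeb
[6] flags=1000 MI?T → r2=0x4a
[7] flags=1000 → (cmp)
[8] flags=1000 PL?F → skip
[9] flags=1000 MI?T → r2=0x2f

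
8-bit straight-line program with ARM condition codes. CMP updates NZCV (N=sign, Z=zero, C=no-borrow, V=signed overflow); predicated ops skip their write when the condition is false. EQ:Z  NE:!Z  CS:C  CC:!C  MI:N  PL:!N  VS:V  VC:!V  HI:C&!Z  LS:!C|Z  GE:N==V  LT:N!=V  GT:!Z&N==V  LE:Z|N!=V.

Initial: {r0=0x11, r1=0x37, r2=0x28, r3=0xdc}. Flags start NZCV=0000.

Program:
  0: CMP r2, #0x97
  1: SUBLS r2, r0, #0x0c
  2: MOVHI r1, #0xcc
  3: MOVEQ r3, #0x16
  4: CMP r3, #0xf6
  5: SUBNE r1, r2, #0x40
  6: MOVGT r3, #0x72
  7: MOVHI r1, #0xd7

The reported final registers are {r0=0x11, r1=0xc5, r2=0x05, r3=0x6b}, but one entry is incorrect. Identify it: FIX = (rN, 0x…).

FIX = (r3, 0xdc)

0: ✓ CMP  NZCV=1001
1: ✓ SUBLS  r2←0x05
2: · MOVHI
3: · MOVEQ
4: ✓ CMP  NZCV=1000
5: ✓ SUBNE  r1←0xc5
6: · MOVGT
7: · MOVHI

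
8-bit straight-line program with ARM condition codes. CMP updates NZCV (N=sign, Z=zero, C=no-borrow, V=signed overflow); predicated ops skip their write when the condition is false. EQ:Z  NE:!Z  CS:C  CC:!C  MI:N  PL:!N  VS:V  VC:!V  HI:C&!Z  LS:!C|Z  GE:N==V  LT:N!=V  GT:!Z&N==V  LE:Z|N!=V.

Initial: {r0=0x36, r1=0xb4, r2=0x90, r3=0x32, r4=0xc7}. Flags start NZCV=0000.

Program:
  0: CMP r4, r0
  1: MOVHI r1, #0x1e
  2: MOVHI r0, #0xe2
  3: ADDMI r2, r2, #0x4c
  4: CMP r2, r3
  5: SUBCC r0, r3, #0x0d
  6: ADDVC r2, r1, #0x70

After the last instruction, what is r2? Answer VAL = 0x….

VAL = 0x8e

[0] flags=1010 → (cmp)
[1] flags=1010 HI?T → r1=0x1e
[2] flags=1010 HI?T → r0=0xe2
[3] flags=1010 MI?T → r2=0xdc
[4] flags=1010 → (cmp)
[5] flags=1010 CC?F → skip
[6] flags=1010 VC?T → r2=0x8e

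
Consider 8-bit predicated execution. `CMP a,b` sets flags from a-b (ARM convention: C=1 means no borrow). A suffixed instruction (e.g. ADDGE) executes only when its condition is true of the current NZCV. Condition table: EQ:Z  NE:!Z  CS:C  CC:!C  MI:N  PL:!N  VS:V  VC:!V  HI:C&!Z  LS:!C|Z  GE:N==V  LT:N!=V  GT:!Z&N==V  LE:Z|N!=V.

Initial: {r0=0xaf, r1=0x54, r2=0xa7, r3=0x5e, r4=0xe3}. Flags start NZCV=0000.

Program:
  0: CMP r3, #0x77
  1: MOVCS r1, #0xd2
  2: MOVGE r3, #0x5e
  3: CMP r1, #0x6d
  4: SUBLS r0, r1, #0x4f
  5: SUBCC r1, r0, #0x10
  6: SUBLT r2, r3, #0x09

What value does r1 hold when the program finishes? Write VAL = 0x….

VAL = 0xf5

0: ✓ CMP  NZCV=1000
1: · MOVCS
2: · MOVGE
3: ✓ CMP  NZCV=1000
4: ✓ SUBLS  r0←0x05
5: ✓ SUBCC  r1←0xf5
6: ✓ SUBLT  r2←0x55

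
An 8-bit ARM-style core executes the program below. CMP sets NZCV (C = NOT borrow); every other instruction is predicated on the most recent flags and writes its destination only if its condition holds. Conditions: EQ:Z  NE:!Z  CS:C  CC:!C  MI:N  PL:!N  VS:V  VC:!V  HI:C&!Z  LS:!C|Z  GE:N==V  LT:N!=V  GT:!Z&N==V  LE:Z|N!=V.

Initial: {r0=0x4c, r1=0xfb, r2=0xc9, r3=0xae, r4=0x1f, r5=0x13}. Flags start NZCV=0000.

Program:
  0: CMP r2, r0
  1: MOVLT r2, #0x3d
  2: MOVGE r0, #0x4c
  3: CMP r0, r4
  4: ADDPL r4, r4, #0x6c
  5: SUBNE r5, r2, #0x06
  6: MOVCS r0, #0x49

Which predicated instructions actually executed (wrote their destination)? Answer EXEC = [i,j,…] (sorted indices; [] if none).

0: ✓ CMP  NZCV=0011
1: ✓ MOVLT  r2←0x3d
2: · MOVGE
3: ✓ CMP  NZCV=0010
4: ✓ ADDPL  r4←0x8b
5: ✓ SUBNE  r5←0x37
6: ✓ MOVCS  r0←0x49

EXEC = [1,4,5,6]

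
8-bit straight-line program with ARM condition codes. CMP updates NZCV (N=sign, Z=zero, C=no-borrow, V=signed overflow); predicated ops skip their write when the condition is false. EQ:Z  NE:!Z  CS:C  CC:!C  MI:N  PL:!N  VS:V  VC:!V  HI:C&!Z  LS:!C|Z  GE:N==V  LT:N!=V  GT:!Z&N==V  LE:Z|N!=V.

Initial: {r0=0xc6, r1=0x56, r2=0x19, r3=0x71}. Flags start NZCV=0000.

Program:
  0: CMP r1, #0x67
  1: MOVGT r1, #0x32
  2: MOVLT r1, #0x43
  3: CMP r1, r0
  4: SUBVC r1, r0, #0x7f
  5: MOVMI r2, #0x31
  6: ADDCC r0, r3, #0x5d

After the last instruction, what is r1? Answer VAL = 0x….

VAL = 0x47

0: ✓ CMP  NZCV=1000
1: · MOVGT
2: ✓ MOVLT  r1←0x43
3: ✓ CMP  NZCV=0000
4: ✓ SUBVC  r1←0x47
5: · MOVMI
6: ✓ ADDCC  r0←0xce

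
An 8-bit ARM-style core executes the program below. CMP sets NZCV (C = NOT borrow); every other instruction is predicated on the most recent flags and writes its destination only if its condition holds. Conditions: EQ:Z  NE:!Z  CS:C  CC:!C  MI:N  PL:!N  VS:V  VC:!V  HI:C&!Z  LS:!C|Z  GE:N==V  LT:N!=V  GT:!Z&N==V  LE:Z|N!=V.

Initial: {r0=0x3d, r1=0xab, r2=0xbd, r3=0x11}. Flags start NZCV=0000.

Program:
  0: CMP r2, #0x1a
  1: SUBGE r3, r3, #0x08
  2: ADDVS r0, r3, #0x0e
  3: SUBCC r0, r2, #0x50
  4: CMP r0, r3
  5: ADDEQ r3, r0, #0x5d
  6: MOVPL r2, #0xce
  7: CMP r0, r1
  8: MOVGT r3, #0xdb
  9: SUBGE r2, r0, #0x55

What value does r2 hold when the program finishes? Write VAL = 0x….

VAL = 0xe8

[0] flags=1010 → (cmp)
[1] flags=1010 GE?F → skip
[2] flags=1010 VS?F → skip
[3] flags=1010 CC?F → skip
[4] flags=0010 → (cmp)
[5] flags=0010 EQ?F → skip
[6] flags=0010 PL?T → r2=0xce
[7] flags=1001 → (cmp)
[8] flags=1001 GT?T → r3=0xdb
[9] flags=1001 GE?T → r2=0xe8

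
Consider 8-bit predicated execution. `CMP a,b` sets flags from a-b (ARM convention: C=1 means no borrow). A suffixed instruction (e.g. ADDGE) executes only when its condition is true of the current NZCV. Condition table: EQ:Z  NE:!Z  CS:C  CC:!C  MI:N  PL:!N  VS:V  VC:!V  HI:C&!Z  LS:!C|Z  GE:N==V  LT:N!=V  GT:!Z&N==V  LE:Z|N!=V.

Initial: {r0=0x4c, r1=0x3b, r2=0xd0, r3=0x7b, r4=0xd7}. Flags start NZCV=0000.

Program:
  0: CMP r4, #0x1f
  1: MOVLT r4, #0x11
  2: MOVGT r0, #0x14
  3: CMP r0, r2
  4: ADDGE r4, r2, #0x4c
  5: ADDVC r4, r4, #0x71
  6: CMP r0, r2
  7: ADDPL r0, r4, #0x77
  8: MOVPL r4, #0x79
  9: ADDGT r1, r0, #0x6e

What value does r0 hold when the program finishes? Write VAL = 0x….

[0] flags=1010 → (cmp)
[1] flags=1010 LT?T → r4=0x11
[2] flags=1010 GT?F → skip
[3] flags=0000 → (cmp)
[4] flags=0000 GE?T → r4=0x1c
[5] flags=0000 VC?T → r4=0x8d
[6] flags=0000 → (cmp)
[7] flags=0000 PL?T → r0=0x04
[8] flags=0000 PL?T → r4=0x79
[9] flags=0000 GT?T → r1=0x72

VAL = 0x04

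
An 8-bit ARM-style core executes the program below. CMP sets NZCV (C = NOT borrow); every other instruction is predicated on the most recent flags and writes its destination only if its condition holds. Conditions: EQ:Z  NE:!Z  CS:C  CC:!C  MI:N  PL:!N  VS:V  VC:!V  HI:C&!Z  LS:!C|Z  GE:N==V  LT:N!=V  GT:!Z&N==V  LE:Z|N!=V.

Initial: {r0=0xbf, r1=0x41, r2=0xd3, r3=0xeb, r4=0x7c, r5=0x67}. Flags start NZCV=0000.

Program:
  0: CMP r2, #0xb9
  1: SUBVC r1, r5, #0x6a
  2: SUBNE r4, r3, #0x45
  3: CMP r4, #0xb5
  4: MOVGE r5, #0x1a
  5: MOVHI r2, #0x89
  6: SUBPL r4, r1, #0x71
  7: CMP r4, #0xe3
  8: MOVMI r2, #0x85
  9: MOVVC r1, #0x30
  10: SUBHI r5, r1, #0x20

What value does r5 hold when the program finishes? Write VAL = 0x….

VAL = 0x67

[0] flags=0010 → (cmp)
[1] flags=0010 VC?T → r1=0xfd
[2] flags=0010 NE?T → r4=0xa6
[3] flags=1000 → (cmp)
[4] flags=1000 GE?F → skip
[5] flags=1000 HI?F → skip
[6] flags=1000 PL?F → skip
[7] flags=1000 → (cmp)
[8] flags=1000 MI?T → r2=0x85
[9] flags=1000 VC?T → r1=0x30
[10] flags=1000 HI?F → skip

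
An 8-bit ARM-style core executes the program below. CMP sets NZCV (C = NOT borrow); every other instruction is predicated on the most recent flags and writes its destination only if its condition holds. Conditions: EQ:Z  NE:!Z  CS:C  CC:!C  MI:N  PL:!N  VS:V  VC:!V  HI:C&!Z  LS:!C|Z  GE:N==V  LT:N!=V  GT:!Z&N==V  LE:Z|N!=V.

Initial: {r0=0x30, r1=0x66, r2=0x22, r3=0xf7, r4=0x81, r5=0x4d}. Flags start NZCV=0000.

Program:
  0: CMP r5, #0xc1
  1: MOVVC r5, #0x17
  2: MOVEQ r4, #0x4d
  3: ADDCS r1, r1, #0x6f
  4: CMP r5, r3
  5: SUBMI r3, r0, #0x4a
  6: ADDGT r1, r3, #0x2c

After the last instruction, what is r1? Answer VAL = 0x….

VAL = 0x23

[0] flags=1001 → (cmp)
[1] flags=1001 VC?F → skip
[2] flags=1001 EQ?F → skip
[3] flags=1001 CS?F → skip
[4] flags=0000 → (cmp)
[5] flags=0000 MI?F → skip
[6] flags=0000 GT?T → r1=0x23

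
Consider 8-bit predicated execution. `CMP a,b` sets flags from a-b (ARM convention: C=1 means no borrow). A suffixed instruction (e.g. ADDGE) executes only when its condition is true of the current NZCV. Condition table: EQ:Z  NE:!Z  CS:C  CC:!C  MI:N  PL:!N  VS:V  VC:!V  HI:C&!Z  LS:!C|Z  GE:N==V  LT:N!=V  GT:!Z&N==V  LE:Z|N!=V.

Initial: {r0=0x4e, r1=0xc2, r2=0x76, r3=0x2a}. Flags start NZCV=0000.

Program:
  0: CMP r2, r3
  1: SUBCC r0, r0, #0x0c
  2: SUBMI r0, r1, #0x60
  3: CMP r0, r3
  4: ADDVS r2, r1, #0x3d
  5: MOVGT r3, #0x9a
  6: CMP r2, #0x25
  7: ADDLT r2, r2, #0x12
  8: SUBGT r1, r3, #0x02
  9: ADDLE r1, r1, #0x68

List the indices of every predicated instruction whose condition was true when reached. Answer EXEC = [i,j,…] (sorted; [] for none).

0: ✓ CMP  NZCV=0010
1: · SUBCC
2: · SUBMI
3: ✓ CMP  NZCV=0010
4: · ADDVS
5: ✓ MOVGT  r3←0x9a
6: ✓ CMP  NZCV=0010
7: · ADDLT
8: ✓ SUBGT  r1←0x98
9: · ADDLE

EXEC = [5,8]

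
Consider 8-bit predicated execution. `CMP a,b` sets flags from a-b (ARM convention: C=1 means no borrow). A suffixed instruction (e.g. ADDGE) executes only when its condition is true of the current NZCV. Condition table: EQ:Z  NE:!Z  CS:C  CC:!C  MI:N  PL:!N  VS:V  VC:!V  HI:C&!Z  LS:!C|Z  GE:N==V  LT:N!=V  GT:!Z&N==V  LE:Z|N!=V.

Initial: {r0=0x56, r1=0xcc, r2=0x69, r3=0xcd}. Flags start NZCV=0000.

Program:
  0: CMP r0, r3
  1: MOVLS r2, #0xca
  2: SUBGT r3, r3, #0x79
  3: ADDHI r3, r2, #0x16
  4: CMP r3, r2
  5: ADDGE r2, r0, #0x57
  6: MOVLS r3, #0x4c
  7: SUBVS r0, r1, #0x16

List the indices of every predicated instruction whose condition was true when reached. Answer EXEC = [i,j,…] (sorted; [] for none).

EXEC = [1,2,5,6,7]

[0] flags=1001 → (cmp)
[1] flags=1001 LS?T → r2=0xca
[2] flags=1001 GT?T → r3=0x54
[3] flags=1001 HI?F → skip
[4] flags=1001 → (cmp)
[5] flags=1001 GE?T → r2=0xad
[6] flags=1001 LS?T → r3=0x4c
[7] flags=1001 VS?T → r0=0xb6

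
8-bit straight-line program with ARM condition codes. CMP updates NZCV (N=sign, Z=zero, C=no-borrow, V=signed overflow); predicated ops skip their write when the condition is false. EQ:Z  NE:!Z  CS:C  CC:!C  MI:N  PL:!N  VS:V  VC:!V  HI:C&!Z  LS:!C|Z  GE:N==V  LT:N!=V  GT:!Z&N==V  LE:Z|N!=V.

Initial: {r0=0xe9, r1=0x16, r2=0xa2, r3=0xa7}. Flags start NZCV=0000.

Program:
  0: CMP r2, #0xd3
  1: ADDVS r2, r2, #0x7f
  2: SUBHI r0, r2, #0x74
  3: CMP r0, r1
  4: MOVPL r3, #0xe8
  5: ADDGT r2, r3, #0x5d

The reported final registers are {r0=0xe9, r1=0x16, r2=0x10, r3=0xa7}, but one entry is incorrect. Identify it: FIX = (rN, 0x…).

FIX = (r2, 0xa2)

[0] flags=1000 → (cmp)
[1] flags=1000 VS?F → skip
[2] flags=1000 HI?F → skip
[3] flags=1010 → (cmp)
[4] flags=1010 PL?F → skip
[5] flags=1010 GT?F → skip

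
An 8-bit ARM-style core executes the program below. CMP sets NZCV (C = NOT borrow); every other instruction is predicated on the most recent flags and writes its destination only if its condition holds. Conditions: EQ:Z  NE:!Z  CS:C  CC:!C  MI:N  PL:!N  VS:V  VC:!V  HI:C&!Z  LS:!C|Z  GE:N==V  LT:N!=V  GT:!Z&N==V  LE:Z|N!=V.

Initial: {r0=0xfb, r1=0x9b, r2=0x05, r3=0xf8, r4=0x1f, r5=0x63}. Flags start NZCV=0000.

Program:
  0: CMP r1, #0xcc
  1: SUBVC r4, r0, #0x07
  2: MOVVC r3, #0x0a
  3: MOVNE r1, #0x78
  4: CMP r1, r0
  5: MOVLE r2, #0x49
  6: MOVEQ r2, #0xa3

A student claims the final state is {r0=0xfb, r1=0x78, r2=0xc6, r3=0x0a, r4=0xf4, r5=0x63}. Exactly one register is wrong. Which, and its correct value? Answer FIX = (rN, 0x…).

0: ✓ CMP  NZCV=1000
1: ✓ SUBVC  r4←0xf4
2: ✓ MOVVC  r3←0x0a
3: ✓ MOVNE  r1←0x78
4: ✓ CMP  NZCV=0000
5: · MOVLE
6: · MOVEQ

FIX = (r2, 0x05)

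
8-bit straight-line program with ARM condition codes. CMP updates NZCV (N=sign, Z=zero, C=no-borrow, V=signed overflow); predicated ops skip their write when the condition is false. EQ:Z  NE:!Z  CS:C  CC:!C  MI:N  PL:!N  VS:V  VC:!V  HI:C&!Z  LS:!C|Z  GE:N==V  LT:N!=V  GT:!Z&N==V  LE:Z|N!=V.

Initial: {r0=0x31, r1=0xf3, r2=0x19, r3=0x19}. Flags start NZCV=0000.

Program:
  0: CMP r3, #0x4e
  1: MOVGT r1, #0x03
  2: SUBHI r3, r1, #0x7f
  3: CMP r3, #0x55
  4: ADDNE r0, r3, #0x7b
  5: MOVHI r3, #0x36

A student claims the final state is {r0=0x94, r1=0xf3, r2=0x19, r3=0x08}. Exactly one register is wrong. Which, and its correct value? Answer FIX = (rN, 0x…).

[0] flags=1000 → (cmp)
[1] flags=1000 GT?F → skip
[2] flags=1000 HI?F → skip
[3] flags=1000 → (cmp)
[4] flags=1000 NE?T → r0=0x94
[5] flags=1000 HI?F → skip

FIX = (r3, 0x19)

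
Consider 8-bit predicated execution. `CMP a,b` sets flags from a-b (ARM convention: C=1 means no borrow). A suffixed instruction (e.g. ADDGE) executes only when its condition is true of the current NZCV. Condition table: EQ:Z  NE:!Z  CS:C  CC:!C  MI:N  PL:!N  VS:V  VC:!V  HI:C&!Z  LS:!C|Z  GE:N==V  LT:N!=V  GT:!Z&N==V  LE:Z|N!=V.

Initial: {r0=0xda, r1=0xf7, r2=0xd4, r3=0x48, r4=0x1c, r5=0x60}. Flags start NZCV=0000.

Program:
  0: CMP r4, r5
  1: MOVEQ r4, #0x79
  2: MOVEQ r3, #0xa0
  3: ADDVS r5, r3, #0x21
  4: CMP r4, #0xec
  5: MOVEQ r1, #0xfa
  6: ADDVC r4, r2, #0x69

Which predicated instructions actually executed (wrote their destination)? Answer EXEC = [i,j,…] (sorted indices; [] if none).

EXEC = [6]

0: ✓ CMP  NZCV=1000
1: · MOVEQ
2: · MOVEQ
3: · ADDVS
4: ✓ CMP  NZCV=0000
5: · MOVEQ
6: ✓ ADDVC  r4←0x3d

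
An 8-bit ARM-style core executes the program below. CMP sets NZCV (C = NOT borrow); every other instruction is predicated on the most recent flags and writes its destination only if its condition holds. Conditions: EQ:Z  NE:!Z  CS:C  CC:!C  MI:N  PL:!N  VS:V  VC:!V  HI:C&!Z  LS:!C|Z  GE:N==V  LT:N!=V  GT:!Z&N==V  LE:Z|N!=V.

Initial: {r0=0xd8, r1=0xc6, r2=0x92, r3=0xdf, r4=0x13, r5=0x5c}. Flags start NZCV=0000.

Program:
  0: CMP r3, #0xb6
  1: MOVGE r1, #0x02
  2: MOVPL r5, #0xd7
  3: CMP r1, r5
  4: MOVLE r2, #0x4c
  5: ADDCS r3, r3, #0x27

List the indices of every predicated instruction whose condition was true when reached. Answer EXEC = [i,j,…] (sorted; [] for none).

EXEC = [1,2]

0: ✓ CMP  NZCV=0010
1: ✓ MOVGE  r1←0x02
2: ✓ MOVPL  r5←0xd7
3: ✓ CMP  NZCV=0000
4: · MOVLE
5: · ADDCS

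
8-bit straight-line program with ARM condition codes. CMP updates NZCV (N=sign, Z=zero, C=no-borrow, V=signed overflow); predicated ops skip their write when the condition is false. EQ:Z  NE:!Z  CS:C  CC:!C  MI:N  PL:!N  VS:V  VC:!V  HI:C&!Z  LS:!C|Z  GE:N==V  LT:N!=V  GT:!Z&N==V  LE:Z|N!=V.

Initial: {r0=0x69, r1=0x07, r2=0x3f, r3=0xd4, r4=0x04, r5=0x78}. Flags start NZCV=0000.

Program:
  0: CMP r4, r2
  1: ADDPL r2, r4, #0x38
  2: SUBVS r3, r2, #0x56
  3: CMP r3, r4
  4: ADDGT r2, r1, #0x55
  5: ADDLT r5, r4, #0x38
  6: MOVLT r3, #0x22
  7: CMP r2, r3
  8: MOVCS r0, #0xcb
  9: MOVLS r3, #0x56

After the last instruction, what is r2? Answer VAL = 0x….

[0] flags=1000 → (cmp)
[1] flags=1000 PL?F → skip
[2] flags=1000 VS?F → skip
[3] flags=1010 → (cmp)
[4] flags=1010 GT?F → skip
[5] flags=1010 LT?T → r5=0x3c
[6] flags=1010 LT?T → r3=0x22
[7] flags=0010 → (cmp)
[8] flags=0010 CS?T → r0=0xcb
[9] flags=0010 LS?F → skip

VAL = 0x3f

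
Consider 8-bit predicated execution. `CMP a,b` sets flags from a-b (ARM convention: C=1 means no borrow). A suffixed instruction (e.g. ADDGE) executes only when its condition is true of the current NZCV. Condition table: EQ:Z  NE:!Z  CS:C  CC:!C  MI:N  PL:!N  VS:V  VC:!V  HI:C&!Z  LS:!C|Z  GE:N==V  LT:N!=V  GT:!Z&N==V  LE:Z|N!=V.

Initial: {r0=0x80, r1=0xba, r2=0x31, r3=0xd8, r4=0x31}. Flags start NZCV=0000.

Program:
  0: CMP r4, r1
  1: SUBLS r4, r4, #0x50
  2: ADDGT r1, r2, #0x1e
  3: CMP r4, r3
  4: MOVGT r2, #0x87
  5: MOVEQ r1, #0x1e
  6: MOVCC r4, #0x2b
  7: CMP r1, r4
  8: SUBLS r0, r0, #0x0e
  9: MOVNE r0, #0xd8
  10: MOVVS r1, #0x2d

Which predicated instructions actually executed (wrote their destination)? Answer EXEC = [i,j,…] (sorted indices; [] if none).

EXEC = [1,2,4,8,9]

0: ✓ CMP  NZCV=0000
1: ✓ SUBLS  r4←0xe1
2: ✓ ADDGT  r1←0x4f
3: ✓ CMP  NZCV=0010
4: ✓ MOVGT  r2←0x87
5: · MOVEQ
6: · MOVCC
7: ✓ CMP  NZCV=0000
8: ✓ SUBLS  r0←0x72
9: ✓ MOVNE  r0←0xd8
10: · MOVVS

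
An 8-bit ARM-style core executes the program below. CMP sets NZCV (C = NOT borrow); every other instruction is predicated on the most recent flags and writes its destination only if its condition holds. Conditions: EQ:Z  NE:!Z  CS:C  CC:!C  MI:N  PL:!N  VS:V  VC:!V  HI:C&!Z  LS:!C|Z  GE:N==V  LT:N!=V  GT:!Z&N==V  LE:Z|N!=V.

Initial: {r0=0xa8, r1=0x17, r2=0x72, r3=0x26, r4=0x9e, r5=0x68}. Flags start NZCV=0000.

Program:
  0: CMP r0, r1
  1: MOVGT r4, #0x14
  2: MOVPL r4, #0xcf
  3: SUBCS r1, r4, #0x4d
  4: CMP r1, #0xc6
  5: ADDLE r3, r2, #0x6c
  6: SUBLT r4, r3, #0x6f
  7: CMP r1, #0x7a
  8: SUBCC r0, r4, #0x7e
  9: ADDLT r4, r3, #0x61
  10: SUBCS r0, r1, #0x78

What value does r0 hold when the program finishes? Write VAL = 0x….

VAL = 0x20

[0] flags=1010 → (cmp)
[1] flags=1010 GT?F → skip
[2] flags=1010 PL?F → skip
[3] flags=1010 CS?T → r1=0x51
[4] flags=1001 → (cmp)
[5] flags=1001 LE?F → skip
[6] flags=1001 LT?F → skip
[7] flags=1000 → (cmp)
[8] flags=1000 CC?T → r0=0x20
[9] flags=1000 LT?T → r4=0x87
[10] flags=1000 CS?F → skip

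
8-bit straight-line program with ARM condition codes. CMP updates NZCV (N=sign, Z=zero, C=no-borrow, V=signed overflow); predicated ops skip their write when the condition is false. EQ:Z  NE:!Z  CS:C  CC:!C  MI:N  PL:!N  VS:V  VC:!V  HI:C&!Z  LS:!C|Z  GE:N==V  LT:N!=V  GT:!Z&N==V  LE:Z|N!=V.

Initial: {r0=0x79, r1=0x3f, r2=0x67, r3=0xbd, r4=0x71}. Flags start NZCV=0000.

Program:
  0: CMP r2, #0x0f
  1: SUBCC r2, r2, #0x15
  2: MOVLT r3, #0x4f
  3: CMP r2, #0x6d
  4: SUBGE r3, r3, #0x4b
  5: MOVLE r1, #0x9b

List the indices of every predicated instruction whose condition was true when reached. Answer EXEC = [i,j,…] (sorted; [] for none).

EXEC = [5]

[0] flags=0010 → (cmp)
[1] flags=0010 CC?F → skip
[2] flags=0010 LT?F → skip
[3] flags=1000 → (cmp)
[4] flags=1000 GE?F → skip
[5] flags=1000 LE?T → r1=0x9b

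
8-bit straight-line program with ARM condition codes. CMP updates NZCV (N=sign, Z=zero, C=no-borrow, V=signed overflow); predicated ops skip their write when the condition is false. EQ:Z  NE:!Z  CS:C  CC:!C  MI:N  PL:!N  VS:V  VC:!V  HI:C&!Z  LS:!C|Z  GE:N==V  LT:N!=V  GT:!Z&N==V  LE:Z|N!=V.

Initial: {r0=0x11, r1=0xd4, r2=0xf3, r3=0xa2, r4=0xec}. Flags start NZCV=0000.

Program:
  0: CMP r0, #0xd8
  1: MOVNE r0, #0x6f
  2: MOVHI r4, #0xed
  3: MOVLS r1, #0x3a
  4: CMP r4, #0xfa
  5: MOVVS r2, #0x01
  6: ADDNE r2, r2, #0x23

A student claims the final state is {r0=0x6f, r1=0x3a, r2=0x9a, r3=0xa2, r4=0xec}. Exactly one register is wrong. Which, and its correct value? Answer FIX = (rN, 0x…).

FIX = (r2, 0x16)

[0] flags=0000 → (cmp)
[1] flags=0000 NE?T → r0=0x6f
[2] flags=0000 HI?F → skip
[3] flags=0000 LS?T → r1=0x3a
[4] flags=1000 → (cmp)
[5] flags=1000 VS?F → skip
[6] flags=1000 NE?T → r2=0x16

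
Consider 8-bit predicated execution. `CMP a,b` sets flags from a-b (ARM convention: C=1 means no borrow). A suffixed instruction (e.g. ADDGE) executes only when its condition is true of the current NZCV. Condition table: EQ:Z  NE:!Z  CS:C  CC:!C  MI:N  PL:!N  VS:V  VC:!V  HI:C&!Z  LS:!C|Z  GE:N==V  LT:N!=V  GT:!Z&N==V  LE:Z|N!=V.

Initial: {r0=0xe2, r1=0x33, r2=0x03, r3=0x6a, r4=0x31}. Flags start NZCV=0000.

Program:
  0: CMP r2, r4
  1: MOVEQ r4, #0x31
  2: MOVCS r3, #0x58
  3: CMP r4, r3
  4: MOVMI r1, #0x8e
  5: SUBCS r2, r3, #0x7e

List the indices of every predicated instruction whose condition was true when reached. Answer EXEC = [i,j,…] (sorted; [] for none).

[0] flags=1000 → (cmp)
[1] flags=1000 EQ?F → skip
[2] flags=1000 CS?F → skip
[3] flags=1000 → (cmp)
[4] flags=1000 MI?T → r1=0x8e
[5] flags=1000 CS?F → skip

EXEC = [4]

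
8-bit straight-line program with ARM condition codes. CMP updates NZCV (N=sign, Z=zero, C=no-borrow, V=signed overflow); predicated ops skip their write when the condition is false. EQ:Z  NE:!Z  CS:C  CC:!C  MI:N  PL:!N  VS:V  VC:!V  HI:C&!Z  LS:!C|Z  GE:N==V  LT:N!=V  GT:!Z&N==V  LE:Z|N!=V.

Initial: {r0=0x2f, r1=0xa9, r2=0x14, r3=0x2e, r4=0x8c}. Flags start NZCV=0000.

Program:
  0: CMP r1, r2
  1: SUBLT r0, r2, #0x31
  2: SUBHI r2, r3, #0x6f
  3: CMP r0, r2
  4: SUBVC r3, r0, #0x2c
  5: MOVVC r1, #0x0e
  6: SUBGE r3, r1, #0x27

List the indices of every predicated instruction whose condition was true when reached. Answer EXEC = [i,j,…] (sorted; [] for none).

EXEC = [1,2,4,5,6]

[0] flags=1010 → (cmp)
[1] flags=1010 LT?T → r0=0xe3
[2] flags=1010 HI?T → r2=0xbf
[3] flags=0010 → (cmp)
[4] flags=0010 VC?T → r3=0xb7
[5] flags=0010 VC?T → r1=0x0e
[6] flags=0010 GE?T → r3=0xe7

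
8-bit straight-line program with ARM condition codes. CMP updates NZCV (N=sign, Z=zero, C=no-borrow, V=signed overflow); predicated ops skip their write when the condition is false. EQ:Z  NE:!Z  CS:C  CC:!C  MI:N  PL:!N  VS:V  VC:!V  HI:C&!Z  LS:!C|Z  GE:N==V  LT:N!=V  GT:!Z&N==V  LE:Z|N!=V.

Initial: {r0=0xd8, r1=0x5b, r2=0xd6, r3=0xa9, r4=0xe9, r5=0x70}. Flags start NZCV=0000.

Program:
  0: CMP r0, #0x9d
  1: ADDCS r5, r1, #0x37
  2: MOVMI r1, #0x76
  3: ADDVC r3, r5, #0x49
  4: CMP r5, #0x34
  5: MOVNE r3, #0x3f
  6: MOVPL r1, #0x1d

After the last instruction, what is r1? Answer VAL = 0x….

[0] flags=0010 → (cmp)
[1] flags=0010 CS?T → r5=0x92
[2] flags=0010 MI?F → skip
[3] flags=0010 VC?T → r3=0xdb
[4] flags=0011 → (cmp)
[5] flags=0011 NE?T → r3=0x3f
[6] flags=0011 PL?T → r1=0x1d

VAL = 0x1d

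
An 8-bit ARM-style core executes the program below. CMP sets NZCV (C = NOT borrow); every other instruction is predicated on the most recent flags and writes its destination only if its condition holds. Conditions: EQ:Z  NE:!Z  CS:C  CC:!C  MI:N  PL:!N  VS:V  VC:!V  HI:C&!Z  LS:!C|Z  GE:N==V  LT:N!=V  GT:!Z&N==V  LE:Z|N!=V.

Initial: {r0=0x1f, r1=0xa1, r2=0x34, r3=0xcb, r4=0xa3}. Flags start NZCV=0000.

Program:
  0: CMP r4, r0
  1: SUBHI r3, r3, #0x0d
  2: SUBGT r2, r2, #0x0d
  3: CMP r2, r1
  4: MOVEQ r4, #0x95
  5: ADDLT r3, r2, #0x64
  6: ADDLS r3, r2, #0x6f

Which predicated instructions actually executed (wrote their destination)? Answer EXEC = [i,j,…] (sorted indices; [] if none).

EXEC = [1,6]

[0] flags=1010 → (cmp)
[1] flags=1010 HI?T → r3=0xbe
[2] flags=1010 GT?F → skip
[3] flags=1001 → (cmp)
[4] flags=1001 EQ?F → skip
[5] flags=1001 LT?F → skip
[6] flags=1001 LS?T → r3=0xa3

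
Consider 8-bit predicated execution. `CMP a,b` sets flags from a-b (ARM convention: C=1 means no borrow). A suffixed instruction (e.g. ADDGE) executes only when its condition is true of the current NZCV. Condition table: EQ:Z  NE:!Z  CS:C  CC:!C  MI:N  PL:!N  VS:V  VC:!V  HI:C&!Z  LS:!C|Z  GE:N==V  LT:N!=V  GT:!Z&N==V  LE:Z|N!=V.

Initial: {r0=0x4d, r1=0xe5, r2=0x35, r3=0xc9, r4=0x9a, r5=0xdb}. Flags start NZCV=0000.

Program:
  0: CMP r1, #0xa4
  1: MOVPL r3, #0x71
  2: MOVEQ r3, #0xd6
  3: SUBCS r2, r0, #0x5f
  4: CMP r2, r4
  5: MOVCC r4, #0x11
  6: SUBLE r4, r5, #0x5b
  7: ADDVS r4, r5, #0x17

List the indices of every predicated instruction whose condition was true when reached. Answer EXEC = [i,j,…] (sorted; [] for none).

[0] flags=0010 → (cmp)
[1] flags=0010 PL?T → r3=0x71
[2] flags=0010 EQ?F → skip
[3] flags=0010 CS?T → r2=0xee
[4] flags=0010 → (cmp)
[5] flags=0010 CC?F → skip
[6] flags=0010 LE?F → skip
[7] flags=0010 VS?F → skip

EXEC = [1,3]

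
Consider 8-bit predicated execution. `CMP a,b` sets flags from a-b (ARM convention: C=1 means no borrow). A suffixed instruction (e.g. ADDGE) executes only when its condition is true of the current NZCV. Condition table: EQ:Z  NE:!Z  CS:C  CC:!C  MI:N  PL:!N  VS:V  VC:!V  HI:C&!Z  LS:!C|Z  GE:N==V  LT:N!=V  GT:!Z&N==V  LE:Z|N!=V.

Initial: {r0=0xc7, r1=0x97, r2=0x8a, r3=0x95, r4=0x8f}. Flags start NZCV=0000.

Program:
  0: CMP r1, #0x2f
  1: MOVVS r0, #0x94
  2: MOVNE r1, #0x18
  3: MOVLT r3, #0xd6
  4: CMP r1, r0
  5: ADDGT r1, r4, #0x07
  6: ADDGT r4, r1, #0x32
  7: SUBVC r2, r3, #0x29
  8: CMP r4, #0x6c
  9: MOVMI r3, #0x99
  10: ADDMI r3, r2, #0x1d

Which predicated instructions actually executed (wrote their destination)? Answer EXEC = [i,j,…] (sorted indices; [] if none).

EXEC = [1,2,3,5,6]

[0] flags=0011 → (cmp)
[1] flags=0011 VS?T → r0=0x94
[2] flags=0011 NE?T → r1=0x18
[3] flags=0011 LT?T → r3=0xd6
[4] flags=1001 → (cmp)
[5] flags=1001 GT?T → r1=0x96
[6] flags=1001 GT?T → r4=0xc8
[7] flags=1001 VC?F → skip
[8] flags=0011 → (cmp)
[9] flags=0011 MI?F → skip
[10] flags=0011 MI?F → skip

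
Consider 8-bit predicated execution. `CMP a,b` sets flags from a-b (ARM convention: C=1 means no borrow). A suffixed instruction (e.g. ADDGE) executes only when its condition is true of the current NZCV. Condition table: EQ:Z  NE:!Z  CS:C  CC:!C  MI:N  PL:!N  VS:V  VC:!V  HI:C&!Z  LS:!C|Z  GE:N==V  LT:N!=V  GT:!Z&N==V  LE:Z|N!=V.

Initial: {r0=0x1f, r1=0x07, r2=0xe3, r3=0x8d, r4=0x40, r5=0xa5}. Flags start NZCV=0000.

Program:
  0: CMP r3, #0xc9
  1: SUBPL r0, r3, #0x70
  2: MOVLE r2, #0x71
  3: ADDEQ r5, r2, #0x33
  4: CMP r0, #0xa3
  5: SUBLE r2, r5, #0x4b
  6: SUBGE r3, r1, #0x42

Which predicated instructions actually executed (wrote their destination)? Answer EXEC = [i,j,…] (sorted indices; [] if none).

[0] flags=1000 → (cmp)
[1] flags=1000 PL?F → skip
[2] flags=1000 LE?T → r2=0x71
[3] flags=1000 EQ?F → skip
[4] flags=0000 → (cmp)
[5] flags=0000 LE?F → skip
[6] flags=0000 GE?T → r3=0xc5

EXEC = [2,6]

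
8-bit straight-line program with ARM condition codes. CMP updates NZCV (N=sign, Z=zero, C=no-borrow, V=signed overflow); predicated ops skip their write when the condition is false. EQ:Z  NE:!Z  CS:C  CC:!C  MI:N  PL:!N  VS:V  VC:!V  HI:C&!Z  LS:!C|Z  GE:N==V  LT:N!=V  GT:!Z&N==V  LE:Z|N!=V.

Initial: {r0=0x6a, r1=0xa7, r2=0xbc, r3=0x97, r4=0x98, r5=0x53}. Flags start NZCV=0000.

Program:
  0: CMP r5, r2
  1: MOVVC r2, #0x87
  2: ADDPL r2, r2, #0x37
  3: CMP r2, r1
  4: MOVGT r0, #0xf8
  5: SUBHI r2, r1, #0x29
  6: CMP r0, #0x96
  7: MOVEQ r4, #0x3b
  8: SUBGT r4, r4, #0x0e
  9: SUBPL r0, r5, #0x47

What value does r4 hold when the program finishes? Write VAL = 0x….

0: ✓ CMP  NZCV=1001
1: · MOVVC
2: · ADDPL
3: ✓ CMP  NZCV=0010
4: ✓ MOVGT  r0←0xf8
5: ✓ SUBHI  r2←0x7e
6: ✓ CMP  NZCV=0010
7: · MOVEQ
8: ✓ SUBGT  r4←0x8a
9: ✓ SUBPL  r0←0x0c

VAL = 0x8a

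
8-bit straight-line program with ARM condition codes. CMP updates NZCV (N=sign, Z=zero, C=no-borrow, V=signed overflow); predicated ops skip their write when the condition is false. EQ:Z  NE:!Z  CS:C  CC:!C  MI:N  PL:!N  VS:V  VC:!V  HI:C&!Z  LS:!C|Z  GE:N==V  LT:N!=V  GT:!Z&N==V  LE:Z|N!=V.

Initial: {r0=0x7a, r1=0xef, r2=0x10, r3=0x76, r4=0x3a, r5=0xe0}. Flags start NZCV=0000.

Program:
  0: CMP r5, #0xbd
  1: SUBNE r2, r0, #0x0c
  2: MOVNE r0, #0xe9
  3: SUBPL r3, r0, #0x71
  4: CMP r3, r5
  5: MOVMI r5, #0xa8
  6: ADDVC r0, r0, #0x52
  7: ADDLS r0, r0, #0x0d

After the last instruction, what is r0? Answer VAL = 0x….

VAL = 0xf6

0: ✓ CMP  NZCV=0010
1: ✓ SUBNE  r2←0x6e
2: ✓ MOVNE  r0←0xe9
3: ✓ SUBPL  r3←0x78
4: ✓ CMP  NZCV=1001
5: ✓ MOVMI  r5←0xa8
6: · ADDVC
7: ✓ ADDLS  r0←0xf6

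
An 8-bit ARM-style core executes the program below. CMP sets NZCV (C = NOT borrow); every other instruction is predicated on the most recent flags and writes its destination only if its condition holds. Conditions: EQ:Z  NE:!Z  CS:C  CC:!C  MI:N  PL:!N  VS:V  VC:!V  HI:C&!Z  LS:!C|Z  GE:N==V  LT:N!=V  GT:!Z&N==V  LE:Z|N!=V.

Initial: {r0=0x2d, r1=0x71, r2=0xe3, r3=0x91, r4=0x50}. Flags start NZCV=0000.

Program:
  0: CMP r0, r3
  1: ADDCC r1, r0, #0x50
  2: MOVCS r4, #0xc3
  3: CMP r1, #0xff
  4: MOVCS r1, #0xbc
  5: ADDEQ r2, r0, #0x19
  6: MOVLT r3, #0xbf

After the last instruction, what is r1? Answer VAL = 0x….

VAL = 0x7d

0: ✓ CMP  NZCV=1001
1: ✓ ADDCC  r1←0x7d
2: · MOVCS
3: ✓ CMP  NZCV=0000
4: · MOVCS
5: · ADDEQ
6: · MOVLT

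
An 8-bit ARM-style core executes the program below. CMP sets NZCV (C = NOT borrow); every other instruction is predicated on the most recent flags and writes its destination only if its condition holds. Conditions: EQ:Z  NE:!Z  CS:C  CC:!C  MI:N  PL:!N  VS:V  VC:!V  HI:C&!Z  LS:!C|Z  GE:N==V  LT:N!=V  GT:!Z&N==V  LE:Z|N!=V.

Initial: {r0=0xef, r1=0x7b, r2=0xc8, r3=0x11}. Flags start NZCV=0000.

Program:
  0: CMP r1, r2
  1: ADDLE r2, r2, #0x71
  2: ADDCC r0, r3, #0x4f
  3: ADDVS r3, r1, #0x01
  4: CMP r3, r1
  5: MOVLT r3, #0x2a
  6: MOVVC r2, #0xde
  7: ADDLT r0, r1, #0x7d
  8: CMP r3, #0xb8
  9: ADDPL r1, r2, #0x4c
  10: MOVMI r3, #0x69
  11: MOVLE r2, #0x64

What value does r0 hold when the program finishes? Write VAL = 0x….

0: ✓ CMP  NZCV=1001
1: · ADDLE
2: ✓ ADDCC  r0←0x60
3: ✓ ADDVS  r3←0x7c
4: ✓ CMP  NZCV=0010
5: · MOVLT
6: ✓ MOVVC  r2←0xde
7: · ADDLT
8: ✓ CMP  NZCV=1001
9: · ADDPL
10: ✓ MOVMI  r3←0x69
11: · MOVLE

VAL = 0x60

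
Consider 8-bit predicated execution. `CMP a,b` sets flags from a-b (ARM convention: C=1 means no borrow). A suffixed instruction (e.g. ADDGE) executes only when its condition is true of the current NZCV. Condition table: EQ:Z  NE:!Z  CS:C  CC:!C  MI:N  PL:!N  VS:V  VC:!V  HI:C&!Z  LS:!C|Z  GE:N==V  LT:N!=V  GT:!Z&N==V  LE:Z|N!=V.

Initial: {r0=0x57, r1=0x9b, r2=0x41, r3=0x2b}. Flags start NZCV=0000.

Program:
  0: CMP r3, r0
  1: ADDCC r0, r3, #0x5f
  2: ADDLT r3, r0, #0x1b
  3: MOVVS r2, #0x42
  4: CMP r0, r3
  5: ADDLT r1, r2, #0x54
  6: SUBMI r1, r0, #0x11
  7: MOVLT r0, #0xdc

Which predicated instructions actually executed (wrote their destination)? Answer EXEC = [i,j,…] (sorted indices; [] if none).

EXEC = [1,2,5,6,7]

0: ✓ CMP  NZCV=1000
1: ✓ ADDCC  r0←0x8a
2: ✓ ADDLT  r3←0xa5
3: · MOVVS
4: ✓ CMP  NZCV=1000
5: ✓ ADDLT  r1←0x95
6: ✓ SUBMI  r1←0x79
7: ✓ MOVLT  r0←0xdc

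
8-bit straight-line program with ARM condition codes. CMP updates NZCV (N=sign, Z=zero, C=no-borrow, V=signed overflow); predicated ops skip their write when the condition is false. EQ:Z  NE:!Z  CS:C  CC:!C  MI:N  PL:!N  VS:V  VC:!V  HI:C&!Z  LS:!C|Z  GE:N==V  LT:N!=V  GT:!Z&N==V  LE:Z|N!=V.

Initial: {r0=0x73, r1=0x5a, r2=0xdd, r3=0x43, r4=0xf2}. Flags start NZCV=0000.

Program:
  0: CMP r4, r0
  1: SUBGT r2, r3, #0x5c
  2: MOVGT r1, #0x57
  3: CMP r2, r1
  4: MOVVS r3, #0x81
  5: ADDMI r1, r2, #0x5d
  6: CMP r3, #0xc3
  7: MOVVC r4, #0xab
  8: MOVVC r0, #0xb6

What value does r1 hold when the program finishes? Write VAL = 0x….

VAL = 0x3a

[0] flags=0011 → (cmp)
[1] flags=0011 GT?F → skip
[2] flags=0011 GT?F → skip
[3] flags=1010 → (cmp)
[4] flags=1010 VS?F → skip
[5] flags=1010 MI?T → r1=0x3a
[6] flags=1001 → (cmp)
[7] flags=1001 VC?F → skip
[8] flags=1001 VC?F → skip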